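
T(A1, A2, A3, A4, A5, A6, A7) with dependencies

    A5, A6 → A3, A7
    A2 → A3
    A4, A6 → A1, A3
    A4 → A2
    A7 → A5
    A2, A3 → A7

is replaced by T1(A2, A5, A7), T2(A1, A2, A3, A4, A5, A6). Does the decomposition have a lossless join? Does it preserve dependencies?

lossless but not dependency-preserving

Lossless test: (A2, A5)⁺ = {A2, A3, A5, A7}, which contains all of one fragment — lossless.
Dependency preservation: the restricted closure of {A5, A6} across the fragments never reaches {A3, A7}, so A5, A6 → A3, A7 cannot be enforced without a join — not preserved.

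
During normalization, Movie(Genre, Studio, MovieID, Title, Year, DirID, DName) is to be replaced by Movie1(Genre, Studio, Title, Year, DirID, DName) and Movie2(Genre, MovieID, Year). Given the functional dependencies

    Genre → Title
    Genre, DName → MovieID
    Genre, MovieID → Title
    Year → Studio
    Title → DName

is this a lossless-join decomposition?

Common attributes: Movie1 ∩ Movie2 = {Genre, Year}.
Closure of {Genre, Year}: Genre → Title applies, adding Title; Year → Studio applies, adding Studio; Title → DName applies, adding DName; Genre, DName → MovieID applies, adding MovieID. So (Genre, Year)⁺ = {Genre, Studio, MovieID, Title, Year, DName}.
This closure contains every attribute of Movie2, so Movie1 ∩ Movie2 → Movie2. The join is lossless.

Yes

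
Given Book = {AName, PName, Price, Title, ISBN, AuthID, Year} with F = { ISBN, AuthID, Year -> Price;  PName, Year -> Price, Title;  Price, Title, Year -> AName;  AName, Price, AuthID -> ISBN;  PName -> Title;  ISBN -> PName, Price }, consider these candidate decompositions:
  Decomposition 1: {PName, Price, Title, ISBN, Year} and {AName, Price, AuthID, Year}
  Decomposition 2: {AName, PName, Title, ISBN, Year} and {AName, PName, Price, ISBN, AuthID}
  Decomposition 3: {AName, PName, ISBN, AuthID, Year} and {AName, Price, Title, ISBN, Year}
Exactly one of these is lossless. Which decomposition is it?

Decomposition 3

Decomposition 1: common = {Price, Year}, closure = {Price, Year} → lossy.
Decomposition 2: common = {AName, PName, ISBN}, closure = {AName, PName, Price, Title, ISBN} → lossy.
Decomposition 3: common = {AName, ISBN, Year}, closure = {AName, PName, Price, Title, ISBN, Year} → lossless.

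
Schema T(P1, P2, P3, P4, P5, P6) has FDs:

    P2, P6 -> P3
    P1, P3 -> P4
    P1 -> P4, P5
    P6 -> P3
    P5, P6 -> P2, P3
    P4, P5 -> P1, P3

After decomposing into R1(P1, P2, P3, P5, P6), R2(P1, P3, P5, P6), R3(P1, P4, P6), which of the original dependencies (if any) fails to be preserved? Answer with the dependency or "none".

P4, P5 -> P1, P3

Check P4, P5 → P1, P3: no single fragment contains all of {P1, P3, P4, P5}, and the restricted closure of {P4, P5} across the fragments never reaches {P1, P3}.
P2, P6 → P3 is preserved.
P1, P3 → P4 is preserved.
P1 → P4, P5 is preserved.
P6 → P3 is preserved.
P5, P6 → P2, P3 is preserved.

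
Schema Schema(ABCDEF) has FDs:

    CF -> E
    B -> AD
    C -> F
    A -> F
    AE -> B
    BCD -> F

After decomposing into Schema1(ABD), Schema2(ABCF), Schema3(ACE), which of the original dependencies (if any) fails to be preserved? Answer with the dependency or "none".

AE -> B

Check AE → B: no single fragment contains all of {ABE}, and the restricted closure of {AE} across the fragments never reaches {B}.
CF → E is preserved.
B → AD is preserved.
C → F is preserved.
A → F is preserved.
BCD → F is preserved.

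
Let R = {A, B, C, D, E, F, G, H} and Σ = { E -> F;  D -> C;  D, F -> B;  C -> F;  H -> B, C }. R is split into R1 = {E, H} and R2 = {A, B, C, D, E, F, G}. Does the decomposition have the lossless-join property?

Common attributes: R1 ∩ R2 = {E}.
Closure of {E}: E → F applies, adding F. So (E)⁺ = {E, F}.
The closure contains neither all of R1 = {E, H} nor all of R2 = {A, B, C, D, E, F, G}, so the common attributes are not a superkey of either fragment. The join is lossy.

No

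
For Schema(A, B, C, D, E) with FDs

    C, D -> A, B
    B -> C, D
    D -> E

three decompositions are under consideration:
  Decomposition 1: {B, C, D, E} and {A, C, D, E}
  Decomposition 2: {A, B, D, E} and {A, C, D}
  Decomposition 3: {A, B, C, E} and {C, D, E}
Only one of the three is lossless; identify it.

Decomposition 1

Decomposition 1: common = {C, D, E}, closure = {A, B, C, D, E} → lossless.
Decomposition 2: common = {A, D}, closure = {A, D, E} → lossy.
Decomposition 3: common = {C, E}, closure = {C, E} → lossy.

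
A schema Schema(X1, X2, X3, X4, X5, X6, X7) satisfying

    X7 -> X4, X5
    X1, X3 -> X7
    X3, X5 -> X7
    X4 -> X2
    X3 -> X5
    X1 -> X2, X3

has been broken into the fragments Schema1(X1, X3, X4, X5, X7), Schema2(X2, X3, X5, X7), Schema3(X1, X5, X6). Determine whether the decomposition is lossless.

Chase test. Columns are X1, X2, X3, X4, X5, X6, X7; row i has aⱼ where attribute j ∈ Schemai, else bᵢⱼ.
Initial tableau (one row per fragment):
  row 1: a1 b12 a3 a4 a5 b16 a7
  row 2: b21 a2 a3 b24 a5 b26 a7
  row 3: a1 b32 b33 b34 a5 a6 b37
Rows 1 and 2 agree on X7; apply X7→X4, X5 and equate their X4, X5 entries.
Rows 1 and 2 agree on X4; apply X4→X2 and equate their X2 entries.
Rows 1 and 3 agree on X1; apply X1→X2, X3 and equate their X2, X3 entries.
Rows 1 and 3 agree on X1, X3; apply X1, X3→X7 and equate their X7 entries.
Rows 1 and 3 agree on X7; apply X7→X4, X5 and equate their X4, X5 entries.
Row 3 is now all distinguished symbols — the join is lossless.

Yes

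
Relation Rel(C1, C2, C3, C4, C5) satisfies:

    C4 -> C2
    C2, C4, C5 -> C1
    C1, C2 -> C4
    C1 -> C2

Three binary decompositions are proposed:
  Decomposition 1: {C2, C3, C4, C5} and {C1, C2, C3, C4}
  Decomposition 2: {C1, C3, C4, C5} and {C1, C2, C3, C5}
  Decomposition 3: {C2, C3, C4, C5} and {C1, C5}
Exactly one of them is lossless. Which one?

Decomposition 1: common = {C2, C3, C4}, closure = {C2, C3, C4} → lossy.
Decomposition 2: common = {C1, C3, C5}, closure = {C1, C2, C3, C4, C5} → lossless.
Decomposition 3: common = {C5}, closure = {C5} → lossy.

Decomposition 2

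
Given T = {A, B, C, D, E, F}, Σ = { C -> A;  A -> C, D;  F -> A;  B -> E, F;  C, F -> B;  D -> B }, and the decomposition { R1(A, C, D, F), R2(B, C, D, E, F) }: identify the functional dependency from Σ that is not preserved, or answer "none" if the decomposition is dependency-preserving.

none

C → A lies within R1.
A → C, D lies within R1.
F → A lies within R1.
B → E, F lies within R2.
C, F → B lies within R2.
D → B lies within R2.
Every dependency is enforceable on the fragments, so the decomposition is dependency-preserving.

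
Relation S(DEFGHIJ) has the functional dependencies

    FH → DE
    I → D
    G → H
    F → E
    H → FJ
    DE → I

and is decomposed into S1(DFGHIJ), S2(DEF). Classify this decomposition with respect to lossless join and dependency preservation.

lossless but not dependency-preserving

Lossless test: (DF)⁺ = {DEFI}, which contains all of one fragment — lossless.
Dependency preservation: the restricted closure of {DE} across the fragments never reaches {I}, so DE → I cannot be enforced without a join — not preserved.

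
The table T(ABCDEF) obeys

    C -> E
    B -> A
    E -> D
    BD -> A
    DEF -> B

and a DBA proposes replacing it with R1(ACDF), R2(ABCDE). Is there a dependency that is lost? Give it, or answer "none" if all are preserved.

Check DEF → B: no single fragment contains all of {BDEF}, and the restricted closure of {DEF} across the fragments never reaches {B}.
C → E is preserved.
B → A is preserved.
E → D is preserved.
BD → A is preserved.

DEF -> B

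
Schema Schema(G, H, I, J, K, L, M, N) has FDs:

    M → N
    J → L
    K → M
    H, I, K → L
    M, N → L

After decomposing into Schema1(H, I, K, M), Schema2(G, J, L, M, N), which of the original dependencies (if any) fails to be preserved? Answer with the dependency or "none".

M → N lies within Schema2.
J → L lies within Schema2.
K → M lies within Schema1.
H, I, K → L: restricted closure across fragments reaches L.
M, N → L lies within Schema2.
Every dependency is enforceable on the fragments, so the decomposition is dependency-preserving.

none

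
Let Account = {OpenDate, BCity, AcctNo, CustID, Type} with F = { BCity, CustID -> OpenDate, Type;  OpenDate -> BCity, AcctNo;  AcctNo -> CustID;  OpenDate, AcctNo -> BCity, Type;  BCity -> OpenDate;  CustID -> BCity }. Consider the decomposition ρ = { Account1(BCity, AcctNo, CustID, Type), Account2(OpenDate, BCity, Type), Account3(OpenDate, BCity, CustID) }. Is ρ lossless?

Yes

Chase test. Columns are OpenDate, BCity, AcctNo, CustID, Type; row i has aⱼ where attribute j ∈ Accounti, else bᵢⱼ.
Initial tableau (one row per fragment):
  row 1: b11 a2 a3 a4 a5
  row 2: a1 a2 b23 b24 a5
  row 3: a1 a2 b33 a4 b35
Rows 1 and 3 agree on BCity, CustID; apply BCity, CustID→OpenDate, Type and equate their OpenDate, Type entries.
Rows 1 and 2 agree on OpenDate; apply OpenDate→BCity, AcctNo and equate their BCity, AcctNo entries.
Rows 1 and 3 agree on OpenDate; apply OpenDate→BCity, AcctNo and equate their BCity, AcctNo entries.
Rows 1 and 2 agree on AcctNo; apply AcctNo→CustID and equate their CustID entries.
Row 1 is now all distinguished symbols — the join is lossless.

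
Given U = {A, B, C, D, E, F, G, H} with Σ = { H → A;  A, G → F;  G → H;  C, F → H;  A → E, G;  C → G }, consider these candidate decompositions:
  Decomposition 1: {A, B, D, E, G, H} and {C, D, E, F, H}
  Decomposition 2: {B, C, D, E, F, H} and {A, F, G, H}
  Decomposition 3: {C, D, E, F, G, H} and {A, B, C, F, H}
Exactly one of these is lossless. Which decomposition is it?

Decomposition 2

Decomposition 1: common = {D, E, H}, closure = {A, D, E, F, G, H} → lossy.
Decomposition 2: common = {F, H}, closure = {A, E, F, G, H} → lossless.
Decomposition 3: common = {C, F, H}, closure = {A, C, E, F, G, H} → lossy.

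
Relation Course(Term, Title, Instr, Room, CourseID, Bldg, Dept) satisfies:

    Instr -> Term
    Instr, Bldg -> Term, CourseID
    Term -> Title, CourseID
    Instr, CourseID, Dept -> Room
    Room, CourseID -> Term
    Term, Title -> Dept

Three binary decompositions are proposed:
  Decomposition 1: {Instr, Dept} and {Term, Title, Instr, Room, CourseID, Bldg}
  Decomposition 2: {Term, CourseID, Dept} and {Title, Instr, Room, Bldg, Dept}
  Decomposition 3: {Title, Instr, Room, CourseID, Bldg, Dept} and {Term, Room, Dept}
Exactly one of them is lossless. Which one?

Decomposition 1: common = {Instr}, closure = {Term, Title, Instr, Room, CourseID, Dept} → lossless.
Decomposition 2: common = {Dept}, closure = {Dept} → lossy.
Decomposition 3: common = {Room, Dept}, closure = {Room, Dept} → lossy.

Decomposition 1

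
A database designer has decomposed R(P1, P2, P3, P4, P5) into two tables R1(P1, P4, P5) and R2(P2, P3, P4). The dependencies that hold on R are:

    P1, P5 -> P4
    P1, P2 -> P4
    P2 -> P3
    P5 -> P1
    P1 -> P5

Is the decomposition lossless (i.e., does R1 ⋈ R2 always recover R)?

Common attributes: R1 ∩ R2 = {P4}.
No dependency enlarges {P4}, so (P4)⁺ = {P4}.
The closure contains neither all of R1 = {P1, P4, P5} nor all of R2 = {P2, P3, P4}, so the common attributes are not a superkey of either fragment. The join is lossy.

No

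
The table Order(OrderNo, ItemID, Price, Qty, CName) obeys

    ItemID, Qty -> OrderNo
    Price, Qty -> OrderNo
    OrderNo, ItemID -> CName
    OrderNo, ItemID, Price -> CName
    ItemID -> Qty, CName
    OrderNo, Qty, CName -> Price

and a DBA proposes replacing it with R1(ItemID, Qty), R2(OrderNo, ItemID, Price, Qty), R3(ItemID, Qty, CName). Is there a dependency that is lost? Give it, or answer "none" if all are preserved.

Check OrderNo, Qty, CName → Price: no single fragment contains all of {OrderNo, Price, Qty, CName}, and the restricted closure of {OrderNo, Qty, CName} across the fragments never reaches {Price}.
ItemID, Qty → OrderNo is preserved.
Price, Qty → OrderNo is preserved.
OrderNo, ItemID → CName is preserved.
OrderNo, ItemID, Price → CName is preserved.
ItemID → Qty, CName is preserved.

OrderNo, Qty, CName -> Price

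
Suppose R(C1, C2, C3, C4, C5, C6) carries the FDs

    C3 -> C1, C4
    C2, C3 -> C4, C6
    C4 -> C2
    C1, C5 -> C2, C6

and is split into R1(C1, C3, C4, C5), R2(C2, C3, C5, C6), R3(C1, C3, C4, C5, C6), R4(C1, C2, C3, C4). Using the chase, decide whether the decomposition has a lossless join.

Yes

Chase test. Columns are C1, C2, C3, C4, C5, C6; row i has aⱼ where attribute j ∈ Ri, else bᵢⱼ.
Initial tableau (one row per fragment):
  row 1: a1 b12 a3 a4 a5 b16
  row 2: b21 a2 a3 b24 a5 a6
  row 3: a1 b32 a3 a4 a5 a6
  row 4: a1 a2 a3 a4 b45 b46
Rows 1 and 2 agree on C3; apply C3→C1, C4 and equate their C1, C4 entries.
Rows 2 and 4 agree on C2, C3; apply C2, C3→C4, C6 and equate their C4, C6 entries.
Rows 1 and 2 agree on C4; apply C4→C2 and equate their C2 entries.
Rows 1 and 3 agree on C4; apply C4→C2 and equate their C2 entries.
Rows 1 and 2 agree on C1, C5; apply C1, C5→C2, C6 and equate their C2, C6 entries.
Row 1 is now all distinguished symbols — the join is lossless.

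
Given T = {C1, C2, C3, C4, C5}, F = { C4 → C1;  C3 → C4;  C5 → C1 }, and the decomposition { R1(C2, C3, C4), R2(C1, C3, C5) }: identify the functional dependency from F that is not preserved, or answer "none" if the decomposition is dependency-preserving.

C4 → C1

Check C4 → C1: no single fragment contains all of {C1, C4}, and the restricted closure of {C4} across the fragments never reaches {C1}.
C3 → C4 is preserved.
C5 → C1 is preserved.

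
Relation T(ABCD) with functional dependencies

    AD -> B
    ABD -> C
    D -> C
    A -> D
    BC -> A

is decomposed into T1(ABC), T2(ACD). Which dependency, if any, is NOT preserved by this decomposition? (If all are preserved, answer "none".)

none

AD → B: restricted closure across fragments reaches B.
ABD → C: restricted closure across fragments reaches C.
D → C lies within T2.
A → D lies within T2.
BC → A lies within T1.
Every dependency is enforceable on the fragments, so the decomposition is dependency-preserving.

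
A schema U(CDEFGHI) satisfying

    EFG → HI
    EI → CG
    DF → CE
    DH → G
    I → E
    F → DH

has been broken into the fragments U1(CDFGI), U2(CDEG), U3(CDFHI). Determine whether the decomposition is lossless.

No

Chase test. Columns are CDEFGHI; row i has aⱼ where attribute j ∈ Ui, else bᵢⱼ.
Initial tableau (one row per fragment):
  row 1: a1 a2 b13 a4 a5 b16 a7
  row 2: a1 a2 a3 b24 a5 b26 b27
  row 3: a1 a2 b33 a4 b35 a6 a7
Rows 1 and 3 agree on DF; apply DF→CE and equate their CE entries.
Rows 1 and 3 agree on F; apply F→DH and equate their DH entries.
Rows 1 and 3 agree on EI; apply EI→CG and equate their CG entries.
No row becomes fully distinguished — the join is lossy.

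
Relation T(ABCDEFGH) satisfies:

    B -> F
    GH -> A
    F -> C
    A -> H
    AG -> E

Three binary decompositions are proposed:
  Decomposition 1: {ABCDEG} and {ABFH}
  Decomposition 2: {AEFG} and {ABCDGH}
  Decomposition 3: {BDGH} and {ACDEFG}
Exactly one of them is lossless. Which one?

Decomposition 1: common = {AB}, closure = {ABCFH} → lossless.
Decomposition 2: common = {AG}, closure = {AEGH} → lossy.
Decomposition 3: common = {DG}, closure = {DG} → lossy.

Decomposition 1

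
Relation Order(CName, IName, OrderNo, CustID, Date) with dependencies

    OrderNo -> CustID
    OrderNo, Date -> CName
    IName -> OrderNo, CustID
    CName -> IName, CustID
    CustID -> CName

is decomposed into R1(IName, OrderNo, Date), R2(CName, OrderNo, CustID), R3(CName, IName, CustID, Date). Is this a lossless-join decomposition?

Yes

Chase test. Columns are CName, IName, OrderNo, CustID, Date; row i has aⱼ where attribute j ∈ Ri, else bᵢⱼ.
Initial tableau (one row per fragment):
  row 1: b11 a2 a3 b14 a5
  row 2: a1 b22 a3 a4 b25
  row 3: a1 a2 b33 a4 a5
Rows 1 and 2 agree on OrderNo; apply OrderNo→CustID and equate their CustID entries.
Rows 1 and 3 agree on IName; apply IName→OrderNo, CustID and equate their OrderNo, CustID entries.
Rows 2 and 3 agree on CName; apply CName→IName, CustID and equate their IName, CustID entries.
Rows 1 and 2 agree on CustID; apply CustID→CName and equate their CName entries.
Row 1 is now all distinguished symbols — the join is lossless.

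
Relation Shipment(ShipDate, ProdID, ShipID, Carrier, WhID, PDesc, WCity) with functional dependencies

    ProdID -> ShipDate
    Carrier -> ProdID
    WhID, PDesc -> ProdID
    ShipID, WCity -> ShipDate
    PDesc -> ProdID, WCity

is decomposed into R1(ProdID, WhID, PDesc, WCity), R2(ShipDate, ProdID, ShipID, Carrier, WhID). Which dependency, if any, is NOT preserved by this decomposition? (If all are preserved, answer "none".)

ShipID, WCity -> ShipDate

Check ShipID, WCity → ShipDate: no single fragment contains all of {ShipDate, ShipID, WCity}, and the restricted closure of {ShipID, WCity} across the fragments never reaches {ShipDate}.
ProdID → ShipDate is preserved.
Carrier → ProdID is preserved.
WhID, PDesc → ProdID is preserved.
PDesc → ProdID, WCity is preserved.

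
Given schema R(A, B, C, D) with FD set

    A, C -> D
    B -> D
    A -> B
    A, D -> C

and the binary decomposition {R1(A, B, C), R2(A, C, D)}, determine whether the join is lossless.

Yes

Common attributes: R1 ∩ R2 = {A, C}.
Closure of {A, C}: A, C → D applies, adding D; A → B applies, adding B. So (A, C)⁺ = {A, B, C, D}.
This closure contains every attribute of R1, so R1 ∩ R2 → R1. The join is lossless.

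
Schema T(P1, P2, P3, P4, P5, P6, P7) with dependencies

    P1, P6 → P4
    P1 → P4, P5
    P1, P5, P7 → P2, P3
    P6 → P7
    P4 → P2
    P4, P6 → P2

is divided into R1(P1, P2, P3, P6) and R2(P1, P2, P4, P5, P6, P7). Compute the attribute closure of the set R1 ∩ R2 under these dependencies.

P1, P2, P3, P4, P5, P6, P7

R1 ∩ R2 = {P1, P2, P6}.
P1, P6 → P4 applies, adding P4
P1 → P4, P5 applies, adding P5
P6 → P7 applies, adding P7
P1, P5, P7 → P2, P3 applies, adding P3
Closure: {P1, P2, P3, P4, P5, P6, P7}.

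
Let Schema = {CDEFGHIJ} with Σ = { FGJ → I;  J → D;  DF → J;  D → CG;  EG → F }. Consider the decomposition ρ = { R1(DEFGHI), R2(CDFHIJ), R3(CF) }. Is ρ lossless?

Chase test. Columns are CDEFGHIJ; row i has aⱼ where attribute j ∈ Ri, else bᵢⱼ.
Initial tableau (one row per fragment):
  row 1: b11 a2 a3 a4 a5 a6 a7 b18
  row 2: a1 a2 b23 a4 b25 a6 a7 a8
  row 3: a1 b32 b33 a4 b35 b36 b37 b38
Rows 1 and 2 agree on DF; apply DF→J and equate their J entries.
Rows 1 and 2 agree on D; apply D→CG and equate their CG entries.
Row 1 is now all distinguished symbols — the join is lossless.

Yes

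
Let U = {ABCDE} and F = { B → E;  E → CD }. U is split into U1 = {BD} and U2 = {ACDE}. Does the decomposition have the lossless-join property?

No

Common attributes: U1 ∩ U2 = {D}.
No dependency enlarges {D}, so (D)⁺ = {D}.
The closure contains neither all of U1 = {BD} nor all of U2 = {ACDE}, so the common attributes are not a superkey of either fragment. The join is lossy.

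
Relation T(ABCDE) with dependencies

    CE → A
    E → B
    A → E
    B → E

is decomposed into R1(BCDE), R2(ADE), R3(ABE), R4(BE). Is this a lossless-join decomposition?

No

Chase test. Columns are ABCDE; row i has aⱼ where attribute j ∈ Ri, else bᵢⱼ.
Initial tableau (one row per fragment):
  row 1: b11 a2 a3 a4 a5
  row 2: a1 b22 b23 a4 a5
  row 3: a1 a2 b33 b34 a5
  row 4: b41 a2 b43 b44 a5
Rows 1 and 2 agree on E; apply E→B and equate their B entries.
No row becomes fully distinguished — the join is lossy.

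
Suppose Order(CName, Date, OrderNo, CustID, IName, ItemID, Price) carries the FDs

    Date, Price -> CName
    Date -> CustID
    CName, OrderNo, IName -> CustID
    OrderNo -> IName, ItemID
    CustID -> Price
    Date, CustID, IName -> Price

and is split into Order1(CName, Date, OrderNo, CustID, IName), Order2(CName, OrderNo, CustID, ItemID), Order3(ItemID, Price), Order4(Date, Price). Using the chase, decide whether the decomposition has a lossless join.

Yes

Chase test. Columns are CName, Date, OrderNo, CustID, IName, ItemID, Price; row i has aⱼ where attribute j ∈ Orderi, else bᵢⱼ.
Initial tableau (one row per fragment):
  row 1: a1 a2 a3 a4 a5 b16 b17
  row 2: a1 b22 a3 a4 b25 a6 b27
  row 3: b31 b32 b33 b34 b35 a6 a7
  row 4: b41 a2 b43 b44 b45 b46 a7
Rows 1 and 4 agree on Date; apply Date→CustID and equate their CustID entries.
Rows 1 and 2 agree on OrderNo; apply OrderNo→IName, ItemID and equate their IName, ItemID entries.
Rows 1 and 2 agree on CustID; apply CustID→Price and equate their Price entries.
Rows 1 and 4 agree on CustID; apply CustID→Price and equate their Price entries.
Rows 1 and 4 agree on Date, Price; apply Date, Price→CName and equate their CName entries.
Row 1 is now all distinguished symbols — the join is lossless.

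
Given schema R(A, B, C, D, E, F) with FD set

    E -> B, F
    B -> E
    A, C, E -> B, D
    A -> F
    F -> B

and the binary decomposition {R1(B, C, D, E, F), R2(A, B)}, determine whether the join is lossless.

No

Common attributes: R1 ∩ R2 = {B}.
Closure of {B}: B → E applies, adding E; E → B, F applies, adding F. So (B)⁺ = {B, E, F}.
The closure contains neither all of R1 = {B, C, D, E, F} nor all of R2 = {A, B}, so the common attributes are not a superkey of either fragment. The join is lossy.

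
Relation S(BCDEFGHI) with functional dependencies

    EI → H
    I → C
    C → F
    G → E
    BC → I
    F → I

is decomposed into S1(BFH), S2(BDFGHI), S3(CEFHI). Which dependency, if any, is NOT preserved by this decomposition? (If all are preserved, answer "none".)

Check G → E: no single fragment contains all of {EG}, and the restricted closure of {G} across the fragments never reaches {E}.
EI → H is preserved.
I → C is preserved.
C → F is preserved.
BC → I is preserved.
F → I is preserved.

G → E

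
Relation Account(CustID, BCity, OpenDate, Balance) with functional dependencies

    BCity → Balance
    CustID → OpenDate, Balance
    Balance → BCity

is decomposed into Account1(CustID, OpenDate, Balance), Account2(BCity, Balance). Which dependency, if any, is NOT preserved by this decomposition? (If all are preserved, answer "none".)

none

BCity → Balance lies within Account2.
CustID → OpenDate, Balance lies within Account1.
Balance → BCity lies within Account2.
Every dependency is enforceable on the fragments, so the decomposition is dependency-preserving.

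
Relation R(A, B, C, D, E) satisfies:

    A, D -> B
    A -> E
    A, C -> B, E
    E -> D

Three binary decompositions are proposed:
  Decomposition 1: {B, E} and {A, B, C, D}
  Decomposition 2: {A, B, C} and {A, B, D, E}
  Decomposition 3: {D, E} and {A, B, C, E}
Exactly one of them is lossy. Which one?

Decomposition 1: common = {B}, closure = {B} → lossy.
Decomposition 2: common = {A, B}, closure = {A, B, D, E} → lossless.
Decomposition 3: common = {E}, closure = {D, E} → lossless.

Decomposition 1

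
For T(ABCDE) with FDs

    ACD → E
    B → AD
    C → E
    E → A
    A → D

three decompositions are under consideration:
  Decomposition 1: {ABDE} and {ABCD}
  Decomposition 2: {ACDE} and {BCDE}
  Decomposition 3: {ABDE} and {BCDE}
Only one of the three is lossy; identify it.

Decomposition 1: common = {ABD}, closure = {ABD} → lossy.
Decomposition 2: common = {CDE}, closure = {ACDE} → lossless.
Decomposition 3: common = {BDE}, closure = {ABDE} → lossless.

Decomposition 1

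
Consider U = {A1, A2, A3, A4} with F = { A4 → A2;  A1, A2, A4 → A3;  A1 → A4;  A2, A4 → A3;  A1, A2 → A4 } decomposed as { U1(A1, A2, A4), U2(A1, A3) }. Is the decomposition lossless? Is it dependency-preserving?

lossless but not dependency-preserving

Lossless test: (A1)⁺ = {A1, A2, A3, A4}, which contains all of one fragment — lossless.
Dependency preservation: the restricted closure of {A2, A4} across the fragments never reaches {A3}, so A2, A4 → A3 cannot be enforced without a join — not preserved.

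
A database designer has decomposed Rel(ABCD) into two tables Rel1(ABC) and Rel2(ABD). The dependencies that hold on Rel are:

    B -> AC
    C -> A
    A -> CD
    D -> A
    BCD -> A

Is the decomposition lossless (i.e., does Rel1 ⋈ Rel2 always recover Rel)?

Common attributes: Rel1 ∩ Rel2 = {AB}.
Closure of {AB}: B → AC applies, adding C; A → CD applies, adding D. So (AB)⁺ = {ABCD}.
This closure contains every attribute of Rel1, so Rel1 ∩ Rel2 → Rel1. The join is lossless.

Yes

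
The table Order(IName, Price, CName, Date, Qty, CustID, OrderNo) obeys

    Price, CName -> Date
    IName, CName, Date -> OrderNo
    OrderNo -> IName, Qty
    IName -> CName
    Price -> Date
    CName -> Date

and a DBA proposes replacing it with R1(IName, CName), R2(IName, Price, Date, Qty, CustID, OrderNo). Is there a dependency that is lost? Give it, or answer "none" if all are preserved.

Check CName → Date: no single fragment contains all of {CName, Date}, and the restricted closure of {CName} across the fragments never reaches {Date}.
Price, CName → Date is preserved.
IName, CName, Date → OrderNo is preserved.
OrderNo → IName, Qty is preserved.
IName → CName is preserved.
Price → Date is preserved.

CName -> Date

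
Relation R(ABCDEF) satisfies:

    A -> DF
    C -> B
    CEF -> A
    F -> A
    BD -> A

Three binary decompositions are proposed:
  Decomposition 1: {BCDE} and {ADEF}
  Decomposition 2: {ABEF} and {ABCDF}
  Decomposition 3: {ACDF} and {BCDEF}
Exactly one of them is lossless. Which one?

Decomposition 1: common = {DE}, closure = {DE} → lossy.
Decomposition 2: common = {ABF}, closure = {ABDF} → lossy.
Decomposition 3: common = {CDF}, closure = {ABCDF} → lossless.

Decomposition 3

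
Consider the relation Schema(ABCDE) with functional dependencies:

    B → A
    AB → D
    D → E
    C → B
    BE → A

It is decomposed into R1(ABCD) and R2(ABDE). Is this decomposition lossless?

Common attributes: R1 ∩ R2 = {ABD}.
Closure of {ABD}: D → E applies, adding E. So (ABD)⁺ = {ABDE}.
This closure contains every attribute of R2, so R1 ∩ R2 → R2. The join is lossless.

Yes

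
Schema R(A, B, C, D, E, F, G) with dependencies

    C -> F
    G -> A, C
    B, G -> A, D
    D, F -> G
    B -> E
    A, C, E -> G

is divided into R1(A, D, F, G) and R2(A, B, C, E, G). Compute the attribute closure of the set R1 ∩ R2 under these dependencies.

A, C, F, G

R1 ∩ R2 = {A, G}.
G → A, C applies, adding C
C → F applies, adding F
Closure: {A, C, F, G}.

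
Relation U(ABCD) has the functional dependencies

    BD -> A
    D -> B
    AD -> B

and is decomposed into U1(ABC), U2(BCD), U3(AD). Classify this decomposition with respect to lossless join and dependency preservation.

Lossless test (chase): Rows 2 and 3 agree on D; apply D→B and equate their B entries. Rows 2 and 3 agree on BD; apply BD→A and equate their A entries. Row 2 is now all distinguished symbols — the join is lossless.
Dependency preservation: BD → A; AD → B are not contained in any single fragment, but the restricted closure of each left-hand side across the fragments still reaches the right-hand side; the remaining FDs each lie inside some fragment. All dependencies are preserved.

lossless and dependency-preserving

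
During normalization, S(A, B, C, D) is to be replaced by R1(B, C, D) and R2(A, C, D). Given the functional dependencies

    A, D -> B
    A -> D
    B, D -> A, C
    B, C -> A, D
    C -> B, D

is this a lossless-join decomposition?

Common attributes: R1 ∩ R2 = {C, D}.
Closure of {C, D}: C → B, D applies, adding B; B, D → A, C applies, adding A. So (C, D)⁺ = {A, B, C, D}.
This closure contains every attribute of R1, so R1 ∩ R2 → R1. The join is lossless.

Yes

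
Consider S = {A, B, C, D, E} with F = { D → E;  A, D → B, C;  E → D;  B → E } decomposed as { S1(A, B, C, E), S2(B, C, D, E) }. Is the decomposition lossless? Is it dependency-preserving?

lossless and dependency-preserving

Lossless test: (B, C, E)⁺ = {B, C, D, E}, which contains all of one fragment — lossless.
Dependency preservation: A, D → B, C is not contained in any single fragment, but the restricted closure of its left-hand side across the fragments still reaches the right-hand side; the remaining FDs each lie inside some fragment. All dependencies are preserved.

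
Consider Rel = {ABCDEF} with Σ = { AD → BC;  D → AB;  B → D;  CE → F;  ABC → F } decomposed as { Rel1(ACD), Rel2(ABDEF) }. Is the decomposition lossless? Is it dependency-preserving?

Lossless test: (AD)⁺ = {ABCDF}, which contains all of one fragment — lossless.
Dependency preservation: the restricted closure of {CE} across the fragments never reaches {F}, so CE → F cannot be enforced without a join — not preserved.

lossless but not dependency-preserving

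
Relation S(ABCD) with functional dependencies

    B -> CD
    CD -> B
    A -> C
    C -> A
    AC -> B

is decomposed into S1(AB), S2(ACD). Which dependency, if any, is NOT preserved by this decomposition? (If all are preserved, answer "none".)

none

B → CD: restricted closure across fragments reaches CD.
CD → B: restricted closure across fragments reaches B.
A → C lies within S2.
C → A lies within S2.
AC → B: restricted closure across fragments reaches B.
Every dependency is enforceable on the fragments, so the decomposition is dependency-preserving.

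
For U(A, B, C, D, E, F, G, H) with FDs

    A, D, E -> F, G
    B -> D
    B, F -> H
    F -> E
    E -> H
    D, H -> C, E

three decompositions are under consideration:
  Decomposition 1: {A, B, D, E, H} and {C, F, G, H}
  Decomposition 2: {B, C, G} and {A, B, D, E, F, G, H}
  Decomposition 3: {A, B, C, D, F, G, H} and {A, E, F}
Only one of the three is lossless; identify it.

Decomposition 3

Decomposition 1: common = {H}, closure = {H} → lossy.
Decomposition 2: common = {B, G}, closure = {B, D, G} → lossy.
Decomposition 3: common = {A, F}, closure = {A, E, F, H} → lossless.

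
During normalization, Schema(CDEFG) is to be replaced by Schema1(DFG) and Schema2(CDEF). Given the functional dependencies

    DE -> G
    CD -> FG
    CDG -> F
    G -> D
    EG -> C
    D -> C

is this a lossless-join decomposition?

Yes

Common attributes: Schema1 ∩ Schema2 = {DF}.
Closure of {DF}: D → C applies, adding C; CD → FG applies, adding G. So (DF)⁺ = {CDFG}.
This closure contains every attribute of Schema1, so Schema1 ∩ Schema2 → Schema1. The join is lossless.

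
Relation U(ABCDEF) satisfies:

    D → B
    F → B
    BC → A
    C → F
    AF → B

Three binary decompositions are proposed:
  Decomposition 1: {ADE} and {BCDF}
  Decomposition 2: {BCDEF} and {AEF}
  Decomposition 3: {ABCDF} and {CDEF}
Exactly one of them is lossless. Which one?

Decomposition 1: common = {D}, closure = {BD} → lossy.
Decomposition 2: common = {EF}, closure = {BEF} → lossy.
Decomposition 3: common = {CDF}, closure = {ABCDF} → lossless.

Decomposition 3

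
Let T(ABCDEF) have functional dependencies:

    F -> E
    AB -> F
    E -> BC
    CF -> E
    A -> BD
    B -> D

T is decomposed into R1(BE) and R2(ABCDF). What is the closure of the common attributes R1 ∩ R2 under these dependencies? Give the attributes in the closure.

R1 ∩ R2 = {B}.
B → D applies, adding D
Closure: {BD}.

BD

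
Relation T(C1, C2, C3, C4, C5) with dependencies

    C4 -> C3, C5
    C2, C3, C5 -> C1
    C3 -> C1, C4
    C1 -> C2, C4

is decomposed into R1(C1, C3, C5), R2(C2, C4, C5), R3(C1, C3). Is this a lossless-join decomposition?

No

Chase test. Columns are C1, C2, C3, C4, C5; row i has aⱼ where attribute j ∈ Ri, else bᵢⱼ.
Initial tableau (one row per fragment):
  row 1: a1 b12 a3 b14 a5
  row 2: b21 a2 b23 a4 a5
  row 3: a1 b32 a3 b34 b35
Rows 1 and 3 agree on C3; apply C3→C1, C4 and equate their C1, C4 entries.
Rows 1 and 3 agree on C1; apply C1→C2, C4 and equate their C2, C4 entries.
Rows 1 and 3 agree on C4; apply C4→C3, C5 and equate their C3, C5 entries.
No row becomes fully distinguished — the join is lossy.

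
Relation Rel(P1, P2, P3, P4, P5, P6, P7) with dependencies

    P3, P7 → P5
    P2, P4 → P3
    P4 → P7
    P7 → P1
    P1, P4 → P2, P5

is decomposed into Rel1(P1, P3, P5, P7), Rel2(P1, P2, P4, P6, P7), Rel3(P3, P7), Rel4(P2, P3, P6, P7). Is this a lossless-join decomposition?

Chase test. Columns are P1, P2, P3, P4, P5, P6, P7; row i has aⱼ where attribute j ∈ Reli, else bᵢⱼ.
Initial tableau (one row per fragment):
  row 1: a1 b12 a3 b14 a5 b16 a7
  row 2: a1 a2 b23 a4 b25 a6 a7
  row 3: b31 b32 a3 b34 b35 b36 a7
  row 4: b41 a2 a3 b44 b45 a6 a7
Rows 1 and 3 agree on P3, P7; apply P3, P7→P5 and equate their P5 entries.
Rows 1 and 4 agree on P3, P7; apply P3, P7→P5 and equate their P5 entries.
Rows 1 and 3 agree on P7; apply P7→P1 and equate their P1 entries.
Rows 1 and 4 agree on P7; apply P7→P1 and equate their P1 entries.
No row becomes fully distinguished — the join is lossy.

No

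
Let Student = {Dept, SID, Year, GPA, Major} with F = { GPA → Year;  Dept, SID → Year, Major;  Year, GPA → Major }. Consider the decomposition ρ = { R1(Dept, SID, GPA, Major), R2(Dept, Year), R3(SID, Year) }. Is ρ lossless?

No

Chase test. Columns are Dept, SID, Year, GPA, Major; row i has aⱼ where attribute j ∈ Ri, else bᵢⱼ.
Initial tableau (one row per fragment):
  row 1: a1 a2 b13 a4 a5
  row 2: a1 b22 a3 b24 b25
  row 3: b31 a2 a3 b34 b35
No row becomes fully distinguished — the join is lossy.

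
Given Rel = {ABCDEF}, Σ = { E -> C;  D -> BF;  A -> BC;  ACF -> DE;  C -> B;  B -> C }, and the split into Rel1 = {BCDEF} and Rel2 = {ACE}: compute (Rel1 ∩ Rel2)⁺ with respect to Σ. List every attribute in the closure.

BCE

Rel1 ∩ Rel2 = {CE}.
C → B applies, adding B
Closure: {BCE}.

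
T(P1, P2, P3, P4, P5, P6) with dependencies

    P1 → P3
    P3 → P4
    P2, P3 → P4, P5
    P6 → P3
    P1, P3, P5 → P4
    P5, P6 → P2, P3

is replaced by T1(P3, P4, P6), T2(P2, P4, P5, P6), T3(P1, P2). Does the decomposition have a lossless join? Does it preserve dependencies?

Lossless test (chase): Rows 1 and 2 agree on P6; apply P6→P3 and equate their P3 entries. No row becomes fully distinguished — the join is lossy.
Dependency preservation: the restricted closure of {P1} across the fragments never reaches {P3}, so P1 → P3 cannot be enforced without a join — not preserved.

lossy and not dependency-preserving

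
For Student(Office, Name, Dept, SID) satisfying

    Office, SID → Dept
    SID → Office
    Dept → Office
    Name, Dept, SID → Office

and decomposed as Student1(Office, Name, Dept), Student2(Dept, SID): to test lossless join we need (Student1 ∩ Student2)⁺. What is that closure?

Office, Dept

Student1 ∩ Student2 = {Dept}.
Dept → Office applies, adding Office
Closure: {Office, Dept}.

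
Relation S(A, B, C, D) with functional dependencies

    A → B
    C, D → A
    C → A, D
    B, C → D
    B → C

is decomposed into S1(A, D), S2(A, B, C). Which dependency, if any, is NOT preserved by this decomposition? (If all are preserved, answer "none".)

none

A → B lies within S2.
C, D → A: restricted closure across fragments reaches A.
C → A, D: restricted closure across fragments reaches A, D.
B, C → D: restricted closure across fragments reaches D.
B → C lies within S2.
Every dependency is enforceable on the fragments, so the decomposition is dependency-preserving.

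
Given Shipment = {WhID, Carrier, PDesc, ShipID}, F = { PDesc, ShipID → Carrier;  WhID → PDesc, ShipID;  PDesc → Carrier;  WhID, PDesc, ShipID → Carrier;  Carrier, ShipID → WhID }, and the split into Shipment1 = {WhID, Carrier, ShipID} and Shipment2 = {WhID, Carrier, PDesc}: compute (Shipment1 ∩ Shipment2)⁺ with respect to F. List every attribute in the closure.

Shipment1 ∩ Shipment2 = {WhID, Carrier}.
WhID → PDesc, ShipID applies, adding PDesc, ShipID
Closure: {WhID, Carrier, PDesc, ShipID}.

WhID, Carrier, PDesc, ShipID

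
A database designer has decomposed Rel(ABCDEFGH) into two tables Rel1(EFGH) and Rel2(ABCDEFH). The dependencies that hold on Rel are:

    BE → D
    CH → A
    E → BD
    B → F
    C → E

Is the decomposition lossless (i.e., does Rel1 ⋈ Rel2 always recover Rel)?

Common attributes: Rel1 ∩ Rel2 = {EFH}.
Closure of {EFH}: E → BD applies, adding BD. So (EFH)⁺ = {BDEFH}.
The closure contains neither all of Rel1 = {EFGH} nor all of Rel2 = {ABCDEFH}, so the common attributes are not a superkey of either fragment. The join is lossy.

No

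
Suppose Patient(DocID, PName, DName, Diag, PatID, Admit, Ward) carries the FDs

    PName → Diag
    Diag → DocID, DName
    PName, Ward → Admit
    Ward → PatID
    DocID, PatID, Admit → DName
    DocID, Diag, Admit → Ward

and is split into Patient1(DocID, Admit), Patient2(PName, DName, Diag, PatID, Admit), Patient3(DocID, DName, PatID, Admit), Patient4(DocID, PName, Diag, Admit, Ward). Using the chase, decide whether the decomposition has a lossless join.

Yes

Chase test. Columns are DocID, PName, DName, Diag, PatID, Admit, Ward; row i has aⱼ where attribute j ∈ Patienti, else bᵢⱼ.
Initial tableau (one row per fragment):
  row 1: a1 b12 b13 b14 b15 a6 b17
  row 2: b21 a2 a3 a4 a5 a6 b27
  row 3: a1 b32 a3 b34 a5 a6 b37
  row 4: a1 a2 b43 a4 b45 a6 a7
Rows 2 and 4 agree on Diag; apply Diag→DocID, DName and equate their DocID, DName entries.
Rows 2 and 4 agree on DocID, Diag, Admit; apply DocID, Diag, Admit→Ward and equate their Ward entries.
Rows 2 and 4 agree on Ward; apply Ward→PatID and equate their PatID entries.
Row 2 is now all distinguished symbols — the join is lossless.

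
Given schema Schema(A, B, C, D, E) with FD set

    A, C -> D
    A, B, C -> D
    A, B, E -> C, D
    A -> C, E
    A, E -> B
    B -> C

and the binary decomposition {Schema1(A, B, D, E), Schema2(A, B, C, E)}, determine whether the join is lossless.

Yes

Common attributes: Schema1 ∩ Schema2 = {A, B, E}.
Closure of {A, B, E}: A, B, E → C, D applies, adding C, D. So (A, B, E)⁺ = {A, B, C, D, E}.
This closure contains every attribute of Schema1, so Schema1 ∩ Schema2 → Schema1. The join is lossless.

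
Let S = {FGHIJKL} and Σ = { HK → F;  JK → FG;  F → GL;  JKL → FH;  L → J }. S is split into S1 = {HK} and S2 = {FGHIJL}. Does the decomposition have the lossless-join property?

Common attributes: S1 ∩ S2 = {H}.
No dependency enlarges {H}, so (H)⁺ = {H}.
The closure contains neither all of S1 = {HK} nor all of S2 = {FGHIJL}, so the common attributes are not a superkey of either fragment. The join is lossy.

No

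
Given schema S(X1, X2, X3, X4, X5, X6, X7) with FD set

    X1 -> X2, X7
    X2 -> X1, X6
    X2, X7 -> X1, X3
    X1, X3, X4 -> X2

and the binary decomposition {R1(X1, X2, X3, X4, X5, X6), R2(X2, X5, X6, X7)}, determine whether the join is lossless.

Yes

Common attributes: R1 ∩ R2 = {X2, X5, X6}.
Closure of {X2, X5, X6}: X2 → X1, X6 applies, adding X1; X1 → X2, X7 applies, adding X7; X2, X7 → X1, X3 applies, adding X3. So (X2, X5, X6)⁺ = {X1, X2, X3, X5, X6, X7}.
This closure contains every attribute of R2, so R1 ∩ R2 → R2. The join is lossless.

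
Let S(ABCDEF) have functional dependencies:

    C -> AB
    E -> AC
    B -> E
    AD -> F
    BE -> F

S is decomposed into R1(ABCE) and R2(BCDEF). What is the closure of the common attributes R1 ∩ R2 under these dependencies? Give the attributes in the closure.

R1 ∩ R2 = {BCE}.
C → AB applies, adding A
BE → F applies, adding F
Closure: {ABCEF}.

ABCEF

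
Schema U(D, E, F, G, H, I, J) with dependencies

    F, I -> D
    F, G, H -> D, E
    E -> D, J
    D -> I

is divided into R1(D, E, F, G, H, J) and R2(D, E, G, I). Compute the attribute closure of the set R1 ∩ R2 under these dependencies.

R1 ∩ R2 = {D, E, G}.
E → D, J applies, adding J
D → I applies, adding I
Closure: {D, E, G, I, J}.

D, E, G, I, J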